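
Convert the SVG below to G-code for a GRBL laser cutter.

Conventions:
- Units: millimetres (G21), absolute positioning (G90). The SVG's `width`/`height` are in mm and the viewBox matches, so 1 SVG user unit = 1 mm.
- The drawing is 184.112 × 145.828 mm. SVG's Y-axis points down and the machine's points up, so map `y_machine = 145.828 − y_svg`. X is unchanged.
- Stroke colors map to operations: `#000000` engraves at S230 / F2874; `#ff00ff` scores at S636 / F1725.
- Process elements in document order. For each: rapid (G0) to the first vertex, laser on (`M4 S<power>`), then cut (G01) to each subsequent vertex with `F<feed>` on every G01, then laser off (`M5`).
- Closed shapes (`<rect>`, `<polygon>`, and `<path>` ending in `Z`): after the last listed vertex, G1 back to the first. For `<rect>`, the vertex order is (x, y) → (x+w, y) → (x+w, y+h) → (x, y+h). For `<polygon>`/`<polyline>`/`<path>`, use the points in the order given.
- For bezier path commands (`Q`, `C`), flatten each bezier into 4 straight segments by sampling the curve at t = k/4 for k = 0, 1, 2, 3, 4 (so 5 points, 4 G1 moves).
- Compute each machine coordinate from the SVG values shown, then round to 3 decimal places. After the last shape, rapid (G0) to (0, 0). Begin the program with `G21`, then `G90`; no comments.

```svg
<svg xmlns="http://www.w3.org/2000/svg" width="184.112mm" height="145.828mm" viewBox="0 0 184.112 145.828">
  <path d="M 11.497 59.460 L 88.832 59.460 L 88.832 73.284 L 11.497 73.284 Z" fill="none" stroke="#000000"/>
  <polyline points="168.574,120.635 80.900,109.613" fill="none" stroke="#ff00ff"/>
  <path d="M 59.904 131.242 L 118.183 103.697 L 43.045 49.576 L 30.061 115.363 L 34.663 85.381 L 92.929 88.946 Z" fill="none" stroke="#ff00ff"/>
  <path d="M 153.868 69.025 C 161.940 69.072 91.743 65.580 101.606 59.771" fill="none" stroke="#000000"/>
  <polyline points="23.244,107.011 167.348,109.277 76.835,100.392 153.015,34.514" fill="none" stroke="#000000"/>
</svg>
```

viewBox `0 0 184.112 145.828` with mm width/height → 1 unit = 1 mm. Flip: y_m = 145.828 − y_svg.

**Shape 1** — `<path>` rectangle, stroke `#000000` → engrave (S230, F2874). Machine vertices: (11.497,86.368) → (88.832,86.368) → (88.832,72.544) → (11.497,72.544) → (11.497,86.368). Closed: final G1 returns to the first vertex.

**Shape 2** — `<polyline>` line segment, stroke `#ff00ff` → score (S636, F1725). Machine vertices: (168.574,25.193) → (80.900,36.215). Open path.

**Shape 3** — `<path>` closed polygon, stroke `#ff00ff` → score (S636, F1725). Machine vertices: (59.904,14.586) → (118.183,42.131) → (43.045,96.252) → (30.061,30.465) → (34.663,60.447) → (92.929,56.882) → (59.904,14.586). Closed: final G1 returns to the first vertex.

**Shape 4** — `<path>` cubic bezier, stroke `#000000` → engrave (S230, F2874). Control points (SVG): P0=(153.868,69.025), P1=(161.940,69.072), P2=(91.743,65.580), P3=(101.606,59.771); sampled at t=k/4. Machine vertices: (153.868,76.803) → (147.720,77.412) → (127.065,79.234) → (106.746,82.154) → (101.606,86.057). Open path.

**Shape 5** — `<polyline>` open polyline, stroke `#000000` → engrave (S230, F2874). Machine vertices: (23.244,38.817) → (167.348,36.551) → (76.835,45.436) → (153.015,111.314). Open path.

G21
G90
G0 X11.497 Y86.368
M4 S230
G01 X88.832 Y86.368 F2874
G01 X88.832 Y72.544 F2874
G01 X11.497 Y72.544 F2874
G01 X11.497 Y86.368 F2874
M5
G0 X168.574 Y25.193
M4 S636
G01 X80.900 Y36.215 F1725
M5
G0 X59.904 Y14.586
M4 S636
G01 X118.183 Y42.131 F1725
G01 X43.045 Y96.252 F1725
G01 X30.061 Y30.465 F1725
G01 X34.663 Y60.447 F1725
G01 X92.929 Y56.882 F1725
G01 X59.904 Y14.586 F1725
M5
G0 X153.868 Y76.803
M4 S230
G01 X147.720 Y77.412 F2874
G01 X127.065 Y79.234 F2874
G01 X106.746 Y82.154 F2874
G01 X101.606 Y86.057 F2874
M5
G0 X23.244 Y38.817
M4 S230
G01 X167.348 Y36.551 F2874
G01 X76.835 Y45.436 F2874
G01 X153.015 Y111.314 F2874
M5
G0 X0.000 Y0.000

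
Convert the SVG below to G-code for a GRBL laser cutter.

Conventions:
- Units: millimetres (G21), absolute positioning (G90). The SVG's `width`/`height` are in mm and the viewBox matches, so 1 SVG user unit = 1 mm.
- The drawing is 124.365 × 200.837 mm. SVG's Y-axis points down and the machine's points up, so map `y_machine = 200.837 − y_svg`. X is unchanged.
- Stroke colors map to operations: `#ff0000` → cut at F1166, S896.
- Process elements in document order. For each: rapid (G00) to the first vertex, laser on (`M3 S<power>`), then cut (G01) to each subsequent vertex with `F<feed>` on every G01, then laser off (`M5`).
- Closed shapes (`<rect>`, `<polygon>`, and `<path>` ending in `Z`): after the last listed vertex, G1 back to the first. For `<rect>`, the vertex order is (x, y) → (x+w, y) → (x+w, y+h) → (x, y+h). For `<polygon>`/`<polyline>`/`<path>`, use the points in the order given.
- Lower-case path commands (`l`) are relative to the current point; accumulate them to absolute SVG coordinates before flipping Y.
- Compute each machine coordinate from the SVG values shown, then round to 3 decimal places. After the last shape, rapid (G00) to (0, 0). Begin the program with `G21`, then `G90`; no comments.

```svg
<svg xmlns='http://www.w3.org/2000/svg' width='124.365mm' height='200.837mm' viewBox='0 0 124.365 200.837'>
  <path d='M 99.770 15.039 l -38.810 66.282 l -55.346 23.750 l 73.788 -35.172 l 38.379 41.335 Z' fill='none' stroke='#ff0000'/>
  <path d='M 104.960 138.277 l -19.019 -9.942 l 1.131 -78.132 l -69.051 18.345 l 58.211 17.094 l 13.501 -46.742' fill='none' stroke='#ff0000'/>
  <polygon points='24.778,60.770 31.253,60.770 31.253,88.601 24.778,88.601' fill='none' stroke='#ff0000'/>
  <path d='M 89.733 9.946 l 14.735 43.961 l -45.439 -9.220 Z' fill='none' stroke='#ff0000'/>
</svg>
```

G21
G90
G00 X99.770 Y185.798
M3 S896
G01 X60.960 Y119.516 F1166
G01 X5.614 Y95.766 F1166
G01 X79.402 Y130.938 F1166
G01 X117.781 Y89.603 F1166
G01 X99.770 Y185.798 F1166
M5
G00 X104.960 Y62.560
M3 S896
G01 X85.941 Y72.502 F1166
G01 X87.072 Y150.634 F1166
G01 X18.021 Y132.289 F1166
G01 X76.232 Y115.195 F1166
G01 X89.733 Y161.937 F1166
M5
G00 X24.778 Y140.067
M3 S896
G01 X31.253 Y140.067 F1166
G01 X31.253 Y112.236 F1166
G01 X24.778 Y112.236 F1166
G01 X24.778 Y140.067 F1166
M5
G00 X89.733 Y190.891
M3 S896
G01 X104.468 Y146.930 F1166
G01 X59.029 Y156.150 F1166
G01 X89.733 Y190.891 F1166
M5
G00 X0.000 Y0.000

viewBox `0 0 124.365 200.837` with mm width/height → 1 unit = 1 mm. Flip: y_m = 200.837 − y_svg.

**Shape 1** — `<path>` closed polygon, stroke `#ff0000` → cut (S896, F1166). Machine vertices: (99.770,185.798) → (60.960,119.516) → (5.614,95.766) → (79.402,130.938) → (117.781,89.603) → (99.770,185.798). Closed: final G1 returns to the first vertex.

**Shape 2** — `<path>` open polyline, stroke `#ff0000` → cut (S896, F1166). Machine vertices: (104.960,62.560) → (85.941,72.502) → (87.072,150.634) → (18.021,132.289) → (76.232,115.195) → (89.733,161.937). Open path.

**Shape 3** — `<polygon>` rectangle, stroke `#ff0000` → cut (S896, F1166). Machine vertices: (24.778,140.067) → (31.253,140.067) → (31.253,112.236) → (24.778,112.236) → (24.778,140.067). Closed: final G1 returns to the first vertex.

**Shape 4** — `<path>` regular polygon, stroke `#ff0000` → cut (S896, F1166). Machine vertices: (89.733,190.891) → (104.468,146.930) → (59.029,156.150) → (89.733,190.891). Closed: final G1 returns to the first vertex.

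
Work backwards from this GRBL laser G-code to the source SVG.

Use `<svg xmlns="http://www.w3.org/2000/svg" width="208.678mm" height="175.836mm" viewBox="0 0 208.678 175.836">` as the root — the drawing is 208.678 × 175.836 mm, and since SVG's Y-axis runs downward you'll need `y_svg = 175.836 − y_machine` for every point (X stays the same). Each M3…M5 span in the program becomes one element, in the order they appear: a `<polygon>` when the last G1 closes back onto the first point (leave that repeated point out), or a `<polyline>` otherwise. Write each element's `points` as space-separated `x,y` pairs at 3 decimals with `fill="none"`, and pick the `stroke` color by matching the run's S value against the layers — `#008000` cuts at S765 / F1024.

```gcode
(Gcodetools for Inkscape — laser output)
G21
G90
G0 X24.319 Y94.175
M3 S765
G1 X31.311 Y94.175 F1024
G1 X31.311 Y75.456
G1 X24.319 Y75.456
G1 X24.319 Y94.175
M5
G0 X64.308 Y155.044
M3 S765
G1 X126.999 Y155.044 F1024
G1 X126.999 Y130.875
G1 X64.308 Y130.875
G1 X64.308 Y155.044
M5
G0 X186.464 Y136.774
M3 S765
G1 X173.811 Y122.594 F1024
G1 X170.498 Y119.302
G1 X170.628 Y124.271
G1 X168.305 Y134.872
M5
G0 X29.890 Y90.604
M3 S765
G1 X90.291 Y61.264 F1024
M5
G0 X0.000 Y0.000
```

Machine Y-up, SVG Y-down with viewBox height 175.836, so y_svg = 175.836 − y_machine; X carries over. Every run uses S765, so all elements get stroke `#008000` (cut).

Run 1: The run returns to its start, so emit a `<polygon>` with points (Y-flipped): 24.319,81.661 31.311,81.661 31.311,100.380 24.319,100.380.

Run 2: The run returns to its start, so emit a `<polygon>` with points (Y-flipped): 64.308,20.792 126.999,20.792 126.999,44.961 64.308,44.961.

Run 3: The run is open, so emit a `<polyline>` with points (Y-flipped): 186.464,39.062 173.811,53.242 170.498,56.534 170.628,51.565 168.305,40.964.

Run 4: The run is open, so emit a `<polyline>` with points (Y-flipped): 29.890,85.232 90.291,114.572.

<svg xmlns="http://www.w3.org/2000/svg" width="208.678mm" height="175.836mm" viewBox="0 0 208.678 175.836">
  <polygon points="24.319,81.661 31.311,81.661 31.311,100.380 24.319,100.380" fill="none" stroke="#008000"/>
  <polygon points="64.308,20.792 126.999,20.792 126.999,44.961 64.308,44.961" fill="none" stroke="#008000"/>
  <polyline points="186.464,39.062 173.811,53.242 170.498,56.534 170.628,51.565 168.305,40.964" fill="none" stroke="#008000"/>
  <polyline points="29.890,85.232 90.291,114.572" fill="none" stroke="#008000"/>
</svg>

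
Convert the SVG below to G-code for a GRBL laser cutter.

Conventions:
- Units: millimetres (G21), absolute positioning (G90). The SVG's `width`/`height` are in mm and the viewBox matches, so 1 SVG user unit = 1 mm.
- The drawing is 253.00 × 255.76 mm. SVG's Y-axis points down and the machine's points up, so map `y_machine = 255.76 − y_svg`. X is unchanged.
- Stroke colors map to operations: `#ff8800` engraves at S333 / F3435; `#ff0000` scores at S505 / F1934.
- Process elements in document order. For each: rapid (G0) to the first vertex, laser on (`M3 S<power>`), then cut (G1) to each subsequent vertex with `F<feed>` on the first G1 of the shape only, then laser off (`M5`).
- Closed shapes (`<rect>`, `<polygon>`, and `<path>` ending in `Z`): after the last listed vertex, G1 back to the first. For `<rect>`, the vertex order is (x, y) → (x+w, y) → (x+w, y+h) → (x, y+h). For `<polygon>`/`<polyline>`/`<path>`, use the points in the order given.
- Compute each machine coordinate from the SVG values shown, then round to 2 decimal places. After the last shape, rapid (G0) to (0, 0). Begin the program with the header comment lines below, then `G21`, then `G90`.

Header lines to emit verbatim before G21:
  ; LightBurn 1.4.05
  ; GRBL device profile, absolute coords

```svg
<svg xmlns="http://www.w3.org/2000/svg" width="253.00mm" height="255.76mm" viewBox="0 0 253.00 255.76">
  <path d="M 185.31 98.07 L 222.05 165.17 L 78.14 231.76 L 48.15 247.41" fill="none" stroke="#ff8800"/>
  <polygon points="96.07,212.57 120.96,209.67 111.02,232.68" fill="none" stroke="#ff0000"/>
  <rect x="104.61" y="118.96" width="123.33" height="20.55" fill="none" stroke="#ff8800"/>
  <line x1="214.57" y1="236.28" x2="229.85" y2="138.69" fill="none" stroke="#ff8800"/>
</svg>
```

1 u = 1 mm; y_m = 255.76 − y.

[1] `<path>` open polyline, #ff8800→engrave S333 F3435: (185.31,157.69) → (222.05,90.59) → (78.14,24.00) → (48.15,8.35)

[2] `<polygon>` regular polygon, #ff0000→score S505 F1934: (96.07,43.19) → (120.96,46.09) → (111.02,23.08) → (96.07,43.19) (closed)

[3] `<rect>` rectangle, #ff8800→engrave S333 F3435: (104.61,136.80) → (227.94,136.80) → (227.94,116.25) → (104.61,116.25) → (104.61,136.80) (closed)

[4] `<line>` line segment, #ff8800→engrave S333 F3435: (214.57,19.48) → (229.85,117.07)

; LightBurn 1.4.05
; GRBL device profile, absolute coords
G21
G90
G0 X185.31 Y157.69
M3 S333
G1 X222.05 Y90.59 F3435
G1 X78.14 Y24.00
G1 X48.15 Y8.35
M5
G0 X96.07 Y43.19
M3 S505
G1 X120.96 Y46.09 F1934
G1 X111.02 Y23.08
G1 X96.07 Y43.19
M5
G0 X104.61 Y136.80
M3 S333
G1 X227.94 Y136.80 F3435
G1 X227.94 Y116.25
G1 X104.61 Y116.25
G1 X104.61 Y136.80
M5
G0 X214.57 Y19.48
M3 S333
G1 X229.85 Y117.07 F3435
M5
G0 X0.00 Y0.00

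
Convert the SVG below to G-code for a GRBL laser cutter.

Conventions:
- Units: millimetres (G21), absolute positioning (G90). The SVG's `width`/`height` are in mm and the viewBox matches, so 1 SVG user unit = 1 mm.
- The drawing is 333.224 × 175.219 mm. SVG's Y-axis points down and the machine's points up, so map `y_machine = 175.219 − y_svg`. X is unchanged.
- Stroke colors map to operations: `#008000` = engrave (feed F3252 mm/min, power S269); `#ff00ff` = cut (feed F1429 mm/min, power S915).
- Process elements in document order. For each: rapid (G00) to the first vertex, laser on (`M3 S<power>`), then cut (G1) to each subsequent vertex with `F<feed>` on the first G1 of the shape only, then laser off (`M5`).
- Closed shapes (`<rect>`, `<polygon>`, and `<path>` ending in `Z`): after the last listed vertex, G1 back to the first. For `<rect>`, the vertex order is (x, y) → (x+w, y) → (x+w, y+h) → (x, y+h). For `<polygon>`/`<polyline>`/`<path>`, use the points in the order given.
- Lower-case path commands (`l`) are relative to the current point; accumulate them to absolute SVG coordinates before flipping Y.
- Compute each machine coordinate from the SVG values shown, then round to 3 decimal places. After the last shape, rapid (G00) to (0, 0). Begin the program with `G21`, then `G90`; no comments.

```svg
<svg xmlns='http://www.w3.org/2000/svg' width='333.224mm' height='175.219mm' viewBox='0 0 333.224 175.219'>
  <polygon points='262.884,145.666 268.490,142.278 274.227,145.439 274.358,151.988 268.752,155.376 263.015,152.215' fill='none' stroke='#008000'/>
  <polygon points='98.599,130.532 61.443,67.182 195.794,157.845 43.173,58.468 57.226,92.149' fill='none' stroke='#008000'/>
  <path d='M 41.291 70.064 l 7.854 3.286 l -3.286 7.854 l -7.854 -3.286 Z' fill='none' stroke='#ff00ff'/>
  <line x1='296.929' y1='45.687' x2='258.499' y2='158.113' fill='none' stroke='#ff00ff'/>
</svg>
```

Since the viewBox matches the mm dimensions, user units are millimetres directly. The only transform is the Y-flip y_m = 175.219 − y_svg.

Shape 1 is a regular polygon drawn with `<polygon>`. Its stroke #008000 means engrave at S269, F3252. After flipping Y the toolpath is (262.884,29.553) → (268.490,32.941) → (274.227,29.780) → (274.358,23.231) → (268.752,19.843) → (263.015,23.004) → (262.884,29.553), returning to the start.

Shape 2 is a closed polygon drawn with `<polygon>`. Its stroke #008000 means engrave at S269, F3252. After flipping Y the toolpath is (98.599,44.687) → (61.443,108.037) → (195.794,17.374) → (43.173,116.751) → (57.226,83.070) → (98.599,44.687), returning to the start.

Shape 3 is a regular polygon drawn with `<path>`. Its stroke #ff00ff means cut at S915, F1429. After flipping Y the toolpath is (41.291,105.155) → (49.145,101.869) → (45.859,94.015) → (38.005,97.301) → (41.291,105.155), returning to the start.

Shape 4 is a line segment drawn with `<line>`. Its stroke #ff00ff means cut at S915, F1429. After flipping Y the toolpath is (296.929,129.532) → (258.499,17.106).

G21
G90
G00 X262.884 Y29.553
M3 S269
G1 X268.490 Y32.941 F3252
G1 X274.227 Y29.780
G1 X274.358 Y23.231
G1 X268.752 Y19.843
G1 X263.015 Y23.004
G1 X262.884 Y29.553
M5
G00 X98.599 Y44.687
M3 S269
G1 X61.443 Y108.037 F3252
G1 X195.794 Y17.374
G1 X43.173 Y116.751
G1 X57.226 Y83.070
G1 X98.599 Y44.687
M5
G00 X41.291 Y105.155
M3 S915
G1 X49.145 Y101.869 F1429
G1 X45.859 Y94.015
G1 X38.005 Y97.301
G1 X41.291 Y105.155
M5
G00 X296.929 Y129.532
M3 S915
G1 X258.499 Y17.106 F1429
M5
G00 X0.000 Y0.000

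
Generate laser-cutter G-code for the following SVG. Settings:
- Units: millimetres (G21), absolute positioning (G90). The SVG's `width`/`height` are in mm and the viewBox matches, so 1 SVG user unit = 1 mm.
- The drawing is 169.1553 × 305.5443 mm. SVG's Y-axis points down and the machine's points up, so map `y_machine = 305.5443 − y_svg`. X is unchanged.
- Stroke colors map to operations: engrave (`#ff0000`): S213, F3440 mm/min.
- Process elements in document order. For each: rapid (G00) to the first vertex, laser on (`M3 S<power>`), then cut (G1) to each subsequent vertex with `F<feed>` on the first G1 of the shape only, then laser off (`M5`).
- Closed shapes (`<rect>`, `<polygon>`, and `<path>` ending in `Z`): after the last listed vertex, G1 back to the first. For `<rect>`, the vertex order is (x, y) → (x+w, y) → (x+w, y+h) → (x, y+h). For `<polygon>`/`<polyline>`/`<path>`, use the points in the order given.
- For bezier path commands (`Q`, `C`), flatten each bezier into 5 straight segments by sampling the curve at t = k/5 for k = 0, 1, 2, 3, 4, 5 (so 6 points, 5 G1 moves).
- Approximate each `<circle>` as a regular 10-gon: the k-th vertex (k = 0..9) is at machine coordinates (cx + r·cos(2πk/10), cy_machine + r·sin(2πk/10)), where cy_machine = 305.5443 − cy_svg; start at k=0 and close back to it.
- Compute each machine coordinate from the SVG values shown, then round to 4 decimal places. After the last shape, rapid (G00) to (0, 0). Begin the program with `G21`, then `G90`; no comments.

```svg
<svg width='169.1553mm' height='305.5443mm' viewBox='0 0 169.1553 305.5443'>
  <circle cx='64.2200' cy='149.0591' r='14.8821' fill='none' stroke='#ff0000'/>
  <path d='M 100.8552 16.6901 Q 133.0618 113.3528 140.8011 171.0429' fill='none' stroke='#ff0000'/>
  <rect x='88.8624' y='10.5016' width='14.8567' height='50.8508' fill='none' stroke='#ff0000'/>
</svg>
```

G21
G90
G00 X79.1021 Y156.4852
M3 S213
G1 X76.2599 Y165.2327 F3440
G1 X68.8188 Y170.6389
G1 X59.6212 Y170.6389
G1 X52.1801 Y165.2327
G1 X49.3379 Y156.4852
G1 X52.1801 Y147.7377
G1 X59.6212 Y142.3315
G1 X68.8188 Y142.3315
G1 X76.2599 Y147.7377
G1 X79.1021 Y156.4852
M5
G00 X100.8552 Y288.8542
M3 S213
G1 X112.7591 Y251.7480 F3440
G1 X122.7057 Y217.7597
G1 X130.6949 Y186.8891
G1 X136.7267 Y159.1363
G1 X140.8011 Y134.5014
M5
G00 X88.8624 Y295.0427
M3 S213
G1 X103.7191 Y295.0427 F3440
G1 X103.7191 Y244.1919
G1 X88.8624 Y244.1919
G1 X88.8624 Y295.0427
M5
G00 X0.0000 Y0.0000

viewBox `0 0 169.1553 305.5443` with mm width/height → 1 unit = 1 mm. Flip: y_m = 305.5443 − y_svg.

**Shape 1** — `<circle>` circle, stroke `#ff0000` → engrave (S213, F3440). Machine vertices: (79.1021,156.4852) → (76.2599,165.2327) → (68.8188,170.6389) → (59.6212,170.6389) → (52.1801,165.2327) → (49.3379,156.4852) → (52.1801,147.7377) → (59.6212,142.3315) → (68.8188,142.3315) → (76.2599,147.7377) → (79.1021,156.4852). Closed: final G1 returns to the first vertex.

**Shape 2** — `<path>` quadratic bezier, stroke `#ff0000` → engrave (S213, F3440). Control points (SVG): P0=(100.8552,16.6901), P1=(133.0618,113.3528), P2=(140.8011,171.0429); sampled at t=k/5. Machine vertices: (100.8552,288.8542) → (112.7591,251.7480) → (122.7057,217.7597) → (130.6949,186.8891) → (136.7267,159.1363) → (140.8011,134.5014). Open path.

**Shape 3** — `<rect>` rectangle, stroke `#ff0000` → engrave (S213, F3440). Machine vertices: (88.8624,295.0427) → (103.7191,295.0427) → (103.7191,244.1919) → (88.8624,244.1919) → (88.8624,295.0427). Closed: final G1 returns to the first vertex.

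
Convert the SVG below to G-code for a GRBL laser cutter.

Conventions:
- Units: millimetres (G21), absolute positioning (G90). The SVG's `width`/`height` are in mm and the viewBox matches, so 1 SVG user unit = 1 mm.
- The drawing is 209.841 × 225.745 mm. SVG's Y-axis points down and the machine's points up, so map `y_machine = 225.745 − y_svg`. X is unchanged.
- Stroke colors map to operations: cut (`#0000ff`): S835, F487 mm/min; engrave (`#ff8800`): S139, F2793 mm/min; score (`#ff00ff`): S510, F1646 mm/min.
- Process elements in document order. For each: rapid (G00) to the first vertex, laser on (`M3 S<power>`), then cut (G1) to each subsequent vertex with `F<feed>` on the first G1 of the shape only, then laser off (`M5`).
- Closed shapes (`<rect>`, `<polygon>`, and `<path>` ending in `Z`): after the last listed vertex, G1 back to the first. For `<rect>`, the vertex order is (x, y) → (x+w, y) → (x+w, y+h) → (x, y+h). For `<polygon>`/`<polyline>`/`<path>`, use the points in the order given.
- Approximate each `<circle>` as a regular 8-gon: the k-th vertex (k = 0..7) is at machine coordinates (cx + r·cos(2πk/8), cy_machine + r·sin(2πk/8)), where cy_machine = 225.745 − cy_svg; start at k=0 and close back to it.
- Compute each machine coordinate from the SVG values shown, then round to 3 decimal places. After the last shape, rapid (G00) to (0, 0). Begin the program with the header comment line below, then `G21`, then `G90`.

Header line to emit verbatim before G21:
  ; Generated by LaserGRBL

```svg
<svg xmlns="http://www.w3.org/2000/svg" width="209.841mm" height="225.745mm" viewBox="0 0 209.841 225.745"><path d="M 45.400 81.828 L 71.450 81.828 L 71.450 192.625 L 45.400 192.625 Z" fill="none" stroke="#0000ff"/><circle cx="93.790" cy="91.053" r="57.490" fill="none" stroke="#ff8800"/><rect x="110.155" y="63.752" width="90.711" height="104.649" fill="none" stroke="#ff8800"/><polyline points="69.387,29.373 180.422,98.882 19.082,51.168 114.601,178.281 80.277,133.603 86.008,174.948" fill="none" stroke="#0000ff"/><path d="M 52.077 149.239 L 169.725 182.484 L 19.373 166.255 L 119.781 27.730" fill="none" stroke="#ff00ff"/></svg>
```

1 u = 1 mm; y_m = 225.745 − y.

[1] `<path>` rectangle, #0000ff→cut S835 F487: (45.400,143.917) → (71.450,143.917) → (71.450,33.120) → (45.400,33.120) → (45.400,143.917) (closed)

[2] `<circle>` circle, #ff8800→engrave S139 F2793: (151.280,134.692) → (134.442,175.344) → (93.790,192.182) → (53.138,175.344) → (36.300,134.692) → (53.138,94.040) → (93.790,77.202) → (134.442,94.040) → (151.280,134.692) (closed)

[3] `<rect>` rectangle, #ff8800→engrave S139 F2793: (110.155,161.993) → (200.866,161.993) → (200.866,57.344) → (110.155,57.344) → (110.155,161.993) (closed)

[4] `<polyline>` open polyline, #0000ff→cut S835 F487: (69.387,196.372) → (180.422,126.863) → (19.082,174.577) → (114.601,47.464) → (80.277,92.142) → (86.008,50.797)

[5] `<path>` open polyline, #ff00ff→score S510 F1646: (52.077,76.506) → (169.725,43.261) → (19.373,59.490) → (119.781,198.015)

; Generated by LaserGRBL
G21
G90
G00 X45.400 Y143.917
M3 S835
G1 X71.450 Y143.917 F487
G1 X71.450 Y33.120
G1 X45.400 Y33.120
G1 X45.400 Y143.917
M5
G00 X151.280 Y134.692
M3 S139
G1 X134.442 Y175.344 F2793
G1 X93.790 Y192.182
G1 X53.138 Y175.344
G1 X36.300 Y134.692
G1 X53.138 Y94.040
G1 X93.790 Y77.202
G1 X134.442 Y94.040
G1 X151.280 Y134.692
M5
G00 X110.155 Y161.993
M3 S139
G1 X200.866 Y161.993 F2793
G1 X200.866 Y57.344
G1 X110.155 Y57.344
G1 X110.155 Y161.993
M5
G00 X69.387 Y196.372
M3 S835
G1 X180.422 Y126.863 F487
G1 X19.082 Y174.577
G1 X114.601 Y47.464
G1 X80.277 Y92.142
G1 X86.008 Y50.797
M5
G00 X52.077 Y76.506
M3 S510
G1 X169.725 Y43.261 F1646
G1 X19.373 Y59.490
G1 X119.781 Y198.015
M5
G00 X0.000 Y0.000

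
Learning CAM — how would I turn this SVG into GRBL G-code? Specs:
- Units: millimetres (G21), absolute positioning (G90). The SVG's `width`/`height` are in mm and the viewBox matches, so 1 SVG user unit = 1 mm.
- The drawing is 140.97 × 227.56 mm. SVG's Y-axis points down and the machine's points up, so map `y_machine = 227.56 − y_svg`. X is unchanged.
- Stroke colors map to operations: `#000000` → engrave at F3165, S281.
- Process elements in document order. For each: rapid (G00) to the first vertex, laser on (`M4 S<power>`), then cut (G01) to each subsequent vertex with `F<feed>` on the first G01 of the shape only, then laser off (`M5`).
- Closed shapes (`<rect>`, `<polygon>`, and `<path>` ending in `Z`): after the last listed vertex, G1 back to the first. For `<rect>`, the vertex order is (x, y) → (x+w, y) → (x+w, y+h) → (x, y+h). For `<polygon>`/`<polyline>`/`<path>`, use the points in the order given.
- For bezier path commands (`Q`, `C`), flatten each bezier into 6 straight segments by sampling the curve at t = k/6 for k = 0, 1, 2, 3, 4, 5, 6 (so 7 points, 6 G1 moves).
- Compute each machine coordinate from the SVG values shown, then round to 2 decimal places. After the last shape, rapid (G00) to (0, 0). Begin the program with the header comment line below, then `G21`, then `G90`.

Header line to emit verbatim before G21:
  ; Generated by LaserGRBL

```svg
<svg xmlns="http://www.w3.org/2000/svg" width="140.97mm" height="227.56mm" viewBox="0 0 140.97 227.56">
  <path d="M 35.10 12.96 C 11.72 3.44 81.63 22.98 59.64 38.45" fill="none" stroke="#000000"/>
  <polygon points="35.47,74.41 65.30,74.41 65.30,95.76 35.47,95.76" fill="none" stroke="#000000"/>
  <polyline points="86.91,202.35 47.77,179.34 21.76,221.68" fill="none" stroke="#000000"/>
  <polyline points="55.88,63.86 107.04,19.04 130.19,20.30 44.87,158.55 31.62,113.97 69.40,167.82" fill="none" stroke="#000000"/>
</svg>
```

; Generated by LaserGRBL
G21
G90
G00 X35.10 Y214.60
M4 S281
G01 X30.33 Y217.09 F3165
G01 X35.96 Y215.66
G01 X46.85 Y211.23
G01 X57.86 Y204.71
G01 X63.83 Y197.03
G01 X59.64 Y189.11
M5
G00 X35.47 Y153.15
M4 S281
G01 X65.30 Y153.15 F3165
G01 X65.30 Y131.80
G01 X35.47 Y131.80
G01 X35.47 Y153.15
M5
G00 X86.91 Y25.21
M4 S281
G01 X47.77 Y48.22 F3165
G01 X21.76 Y5.88
M5
G00 X55.88 Y163.70
M4 S281
G01 X107.04 Y208.52 F3165
G01 X130.19 Y207.26
G01 X44.87 Y69.01
G01 X31.62 Y113.59
G01 X69.40 Y59.74
M5
G00 X0.00 Y0.00

Since the viewBox matches the mm dimensions, user units are millimetres directly. The only transform is the Y-flip y_m = 227.56 − y_svg.

Shape 1 is a cubic bezier drawn with `<path>`. Its stroke #000000 means engrave at S281, F3165. After flipping Y the toolpath is (35.10,214.60) → (30.33,217.09) → (35.96,215.66) → (46.85,211.23) → (57.86,204.71) → (63.83,197.03) → (59.64,189.11).

Shape 2 is a rectangle drawn with `<polygon>`. Its stroke #000000 means engrave at S281, F3165. After flipping Y the toolpath is (35.47,153.15) → (65.30,153.15) → (65.30,131.80) → (35.47,131.80) → (35.47,153.15), returning to the start.

Shape 3 is a open polyline drawn with `<polyline>`. Its stroke #000000 means engrave at S281, F3165. After flipping Y the toolpath is (86.91,25.21) → (47.77,48.22) → (21.76,5.88).

Shape 4 is a open polyline drawn with `<polyline>`. Its stroke #000000 means engrave at S281, F3165. After flipping Y the toolpath is (55.88,163.70) → (107.04,208.52) → (130.19,207.26) → (44.87,69.01) → (31.62,113.59) → (69.40,59.74).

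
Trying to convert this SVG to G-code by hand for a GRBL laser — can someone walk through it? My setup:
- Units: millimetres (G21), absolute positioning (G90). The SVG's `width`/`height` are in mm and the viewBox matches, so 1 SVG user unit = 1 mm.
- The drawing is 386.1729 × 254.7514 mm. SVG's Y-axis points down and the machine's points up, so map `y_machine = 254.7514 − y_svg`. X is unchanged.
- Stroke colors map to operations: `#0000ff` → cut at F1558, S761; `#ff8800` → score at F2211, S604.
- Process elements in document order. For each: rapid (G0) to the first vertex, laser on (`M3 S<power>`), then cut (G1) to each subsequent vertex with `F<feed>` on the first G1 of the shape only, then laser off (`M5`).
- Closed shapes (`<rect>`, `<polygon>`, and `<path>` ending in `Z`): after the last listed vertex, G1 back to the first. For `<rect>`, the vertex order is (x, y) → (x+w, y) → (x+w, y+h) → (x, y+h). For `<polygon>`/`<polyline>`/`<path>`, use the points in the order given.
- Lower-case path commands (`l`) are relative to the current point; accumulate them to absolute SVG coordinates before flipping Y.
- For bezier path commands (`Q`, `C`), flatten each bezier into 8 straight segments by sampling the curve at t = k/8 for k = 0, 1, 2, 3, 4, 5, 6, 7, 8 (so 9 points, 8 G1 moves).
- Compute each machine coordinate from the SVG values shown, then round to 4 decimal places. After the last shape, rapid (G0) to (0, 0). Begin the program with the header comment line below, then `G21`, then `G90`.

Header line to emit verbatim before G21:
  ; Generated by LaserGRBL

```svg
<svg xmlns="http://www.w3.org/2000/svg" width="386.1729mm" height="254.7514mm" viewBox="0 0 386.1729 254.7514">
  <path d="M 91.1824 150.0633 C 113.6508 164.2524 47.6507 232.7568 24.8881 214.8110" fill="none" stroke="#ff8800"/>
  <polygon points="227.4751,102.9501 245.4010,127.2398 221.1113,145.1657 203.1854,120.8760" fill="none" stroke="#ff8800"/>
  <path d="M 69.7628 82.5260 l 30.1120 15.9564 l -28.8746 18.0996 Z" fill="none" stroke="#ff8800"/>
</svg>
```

; Generated by LaserGRBL
G21
G90
G0 X91.1824 Y104.6881
M3 S604
G1 X95.7183 Y97.0961 F2211
G1 X93.5038 Y86.0616
G1 X86.0821 Y73.2343
G1 X74.9969 Y60.2637
G1 X61.7914 Y48.7994
G1 X48.0092 Y40.4910
G1 X35.1936 Y36.9881
G1 X24.8881 Y39.9404
M5
G0 X227.4751 Y151.8013
M3 S604
G1 X245.4010 Y127.5116 F2211
G1 X221.1113 Y109.5857
G1 X203.1854 Y133.8754
G1 X227.4751 Y151.8013
M5
G0 X69.7628 Y172.2254
M3 S604
G1 X99.8748 Y156.2690 F2211
G1 X71.0002 Y138.1694
G1 X69.7628 Y172.2254
M5
G0 X0.0000 Y0.0000

Since the viewBox matches the mm dimensions, user units are millimetres directly. The only transform is the Y-flip y_m = 254.7514 − y_svg.

Shape 1 is a cubic bezier drawn with `<path>`. Its stroke #ff8800 means score at S604, F2211. After flipping Y the toolpath is (91.1824,104.6881) → (95.7183,97.0961) → (93.5038,86.0616) → (86.0821,73.2343) → (74.9969,60.2637) → (61.7914,48.7994) → (48.0092,40.4910) → (35.1936,36.9881) → (24.8881,39.9404).

Shape 2 is a regular polygon drawn with `<polygon>`. Its stroke #ff8800 means score at S604, F2211. After flipping Y the toolpath is (227.4751,151.8013) → (245.4010,127.5116) → (221.1113,109.5857) → (203.1854,133.8754) → (227.4751,151.8013), returning to the start.

Shape 3 is a regular polygon drawn with `<path>`. Its stroke #ff8800 means score at S604, F2211. After flipping Y the toolpath is (69.7628,172.2254) → (99.8748,156.2690) → (71.0002,138.1694) → (69.7628,172.2254), returning to the start.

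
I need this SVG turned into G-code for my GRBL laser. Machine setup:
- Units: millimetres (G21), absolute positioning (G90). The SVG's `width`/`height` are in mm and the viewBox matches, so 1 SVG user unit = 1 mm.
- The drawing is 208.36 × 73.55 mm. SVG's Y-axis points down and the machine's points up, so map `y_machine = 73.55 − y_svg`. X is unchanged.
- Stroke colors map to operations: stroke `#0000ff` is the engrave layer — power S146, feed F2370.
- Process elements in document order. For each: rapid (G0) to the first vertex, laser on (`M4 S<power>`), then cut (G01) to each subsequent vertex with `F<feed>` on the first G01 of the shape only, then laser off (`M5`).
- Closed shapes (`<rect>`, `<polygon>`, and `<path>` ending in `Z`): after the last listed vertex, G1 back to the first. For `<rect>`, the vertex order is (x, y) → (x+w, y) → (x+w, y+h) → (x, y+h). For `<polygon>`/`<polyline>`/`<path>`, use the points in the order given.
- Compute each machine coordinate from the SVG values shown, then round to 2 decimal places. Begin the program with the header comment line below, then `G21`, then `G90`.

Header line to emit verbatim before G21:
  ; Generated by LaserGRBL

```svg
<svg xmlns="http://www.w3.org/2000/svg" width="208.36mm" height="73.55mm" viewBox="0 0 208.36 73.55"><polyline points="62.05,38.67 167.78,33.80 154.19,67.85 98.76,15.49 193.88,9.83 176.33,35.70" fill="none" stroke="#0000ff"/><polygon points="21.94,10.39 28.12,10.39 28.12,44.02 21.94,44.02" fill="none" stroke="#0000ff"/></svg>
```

; Generated by LaserGRBL
G21
G90
G0 X62.05 Y34.88
M4 S146
G01 X167.78 Y39.75 F2370
G01 X154.19 Y5.70
G01 X98.76 Y58.06
G01 X193.88 Y63.72
G01 X176.33 Y37.85
M5
G0 X21.94 Y63.16
M4 S146
G01 X28.12 Y63.16 F2370
G01 X28.12 Y29.53
G01 X21.94 Y29.53
G01 X21.94 Y63.16
M5

viewBox `0 0 208.36 73.55` with mm width/height → 1 unit = 1 mm. Flip: y_m = 73.55 − y_svg.

**Shape 1** — `<polyline>` open polyline, stroke `#0000ff` → engrave (S146, F2370). Machine vertices: (62.05,34.88) → (167.78,39.75) → (154.19,5.70) → (98.76,58.06) → (193.88,63.72) → (176.33,37.85). Open path.

**Shape 2** — `<polygon>` rectangle, stroke `#0000ff` → engrave (S146, F2370). Machine vertices: (21.94,63.16) → (28.12,63.16) → (28.12,29.53) → (21.94,29.53) → (21.94,63.16). Closed: final G1 returns to the first vertex.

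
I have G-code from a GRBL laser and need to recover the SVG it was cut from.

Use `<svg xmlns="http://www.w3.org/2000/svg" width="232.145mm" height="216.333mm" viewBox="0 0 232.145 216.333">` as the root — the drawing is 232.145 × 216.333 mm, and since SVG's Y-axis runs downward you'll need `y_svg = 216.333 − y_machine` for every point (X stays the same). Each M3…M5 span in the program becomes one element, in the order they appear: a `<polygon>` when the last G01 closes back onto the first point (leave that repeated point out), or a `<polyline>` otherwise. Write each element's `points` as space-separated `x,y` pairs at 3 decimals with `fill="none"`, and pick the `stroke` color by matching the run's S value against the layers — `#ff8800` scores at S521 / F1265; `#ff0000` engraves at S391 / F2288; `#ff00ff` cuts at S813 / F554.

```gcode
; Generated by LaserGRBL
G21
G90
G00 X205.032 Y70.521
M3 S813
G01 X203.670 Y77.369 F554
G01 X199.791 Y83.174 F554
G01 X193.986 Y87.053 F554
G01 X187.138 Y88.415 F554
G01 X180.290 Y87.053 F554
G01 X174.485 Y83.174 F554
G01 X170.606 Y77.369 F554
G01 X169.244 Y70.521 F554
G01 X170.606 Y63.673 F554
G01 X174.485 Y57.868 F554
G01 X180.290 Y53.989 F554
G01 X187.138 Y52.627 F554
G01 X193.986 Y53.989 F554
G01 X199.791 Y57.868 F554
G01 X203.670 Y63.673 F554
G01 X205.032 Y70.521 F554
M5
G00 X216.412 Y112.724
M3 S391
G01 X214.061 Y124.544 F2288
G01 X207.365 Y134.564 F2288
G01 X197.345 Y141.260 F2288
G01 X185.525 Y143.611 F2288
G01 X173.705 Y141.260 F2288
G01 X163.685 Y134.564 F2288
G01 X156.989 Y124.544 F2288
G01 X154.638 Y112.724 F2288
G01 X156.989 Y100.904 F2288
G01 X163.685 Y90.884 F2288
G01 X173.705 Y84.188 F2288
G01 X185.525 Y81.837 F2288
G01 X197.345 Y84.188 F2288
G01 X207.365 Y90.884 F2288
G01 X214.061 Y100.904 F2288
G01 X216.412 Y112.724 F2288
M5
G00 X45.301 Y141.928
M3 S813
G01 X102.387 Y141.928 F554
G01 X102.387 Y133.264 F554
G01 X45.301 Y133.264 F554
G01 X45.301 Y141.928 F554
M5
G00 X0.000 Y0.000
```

<svg xmlns="http://www.w3.org/2000/svg" width="232.145mm" height="216.333mm" viewBox="0 0 232.145 216.333">
  <polygon points="205.032,145.812 203.670,138.964 199.791,133.159 193.986,129.280 187.138,127.918 180.290,129.280 174.485,133.159 170.606,138.964 169.244,145.812 170.606,152.660 174.485,158.465 180.290,162.344 187.138,163.706 193.986,162.344 199.791,158.465 203.670,152.660" fill="none" stroke="#ff00ff"/>
  <polygon points="216.412,103.609 214.061,91.789 207.365,81.769 197.345,75.073 185.525,72.722 173.705,75.073 163.685,81.769 156.989,91.789 154.638,103.609 156.989,115.429 163.685,125.449 173.705,132.145 185.525,134.496 197.345,132.145 207.365,125.449 214.061,115.429" fill="none" stroke="#ff0000"/>
  <polygon points="45.301,74.405 102.387,74.405 102.387,83.069 45.301,83.069" fill="none" stroke="#ff00ff"/>
</svg>

Machine Y-up, SVG Y-down with viewBox height 216.333, so y_svg = 216.333 − y_machine; X carries over.

Run 1: S813 ⇒ cut layer `#ff00ff`. The run returns to its start, so emit a `<polygon>` with points (Y-flipped): 205.032,145.812 203.670,138.964 199.791,133.159 193.986,129.280 187.138,127.918 180.290,129.280 174.485,133.159 170.606,138.964 169.244,145.812 170.606,152.660 174.485,158.465 180.290,162.344 187.138,163.706 193.986,162.344 199.791,158.465 203.670,152.660.

Run 2: power S391 maps to stroke `#ff0000` (engrave). The run returns to its start, so emit a `<polygon>` with points (Y-flipped): 216.412,103.609 214.061,91.789 207.365,81.769 197.345,75.073 185.525,72.722 173.705,75.073 163.685,81.769 156.989,91.789 154.638,103.609 156.989,115.429 163.685,125.449 173.705,132.145 185.525,134.496 197.345,132.145 207.365,125.449 214.061,115.429.

Run 3: the run's S813 means `#ff00ff` (cut). The run returns to its start, so emit a `<polygon>` with points (Y-flipped): 45.301,74.405 102.387,74.405 102.387,83.069 45.301,83.069.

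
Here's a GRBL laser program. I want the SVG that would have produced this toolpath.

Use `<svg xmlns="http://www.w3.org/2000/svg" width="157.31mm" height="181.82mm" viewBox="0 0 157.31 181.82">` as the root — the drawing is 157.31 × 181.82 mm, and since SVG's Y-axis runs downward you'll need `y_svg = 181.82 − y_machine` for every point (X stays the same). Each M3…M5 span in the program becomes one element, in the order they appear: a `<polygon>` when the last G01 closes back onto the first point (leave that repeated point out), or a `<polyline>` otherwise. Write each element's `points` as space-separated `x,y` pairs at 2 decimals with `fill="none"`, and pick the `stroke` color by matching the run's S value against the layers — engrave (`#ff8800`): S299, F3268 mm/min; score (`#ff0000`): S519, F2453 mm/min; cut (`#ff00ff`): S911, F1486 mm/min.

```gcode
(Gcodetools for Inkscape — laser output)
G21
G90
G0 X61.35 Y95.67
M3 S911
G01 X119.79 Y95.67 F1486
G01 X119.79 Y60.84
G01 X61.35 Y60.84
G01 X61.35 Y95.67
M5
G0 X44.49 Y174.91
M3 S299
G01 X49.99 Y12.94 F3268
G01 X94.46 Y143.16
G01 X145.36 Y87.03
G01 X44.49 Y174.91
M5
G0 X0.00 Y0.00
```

<svg xmlns="http://www.w3.org/2000/svg" width="157.31mm" height="181.82mm" viewBox="0 0 157.31 181.82">
  <polygon points="61.35,86.15 119.79,86.15 119.79,120.98 61.35,120.98" fill="none" stroke="#ff00ff"/>
  <polygon points="44.49,6.91 49.99,168.88 94.46,38.66 145.36,94.79" fill="none" stroke="#ff8800"/>
</svg>

Each laser-on run becomes one SVG element. Flip Y back into SVG space with y_svg = 181.82 − y_machine.

Run 1: S911 ⇒ cut layer `#ff00ff`. The run returns to its start, so emit a `<polygon>` with points (Y-flipped): 61.35,86.15 119.79,86.15 119.79,120.98 61.35,120.98.

Run 2: the run's S299 means `#ff8800` (engrave). The run returns to its start, so emit a `<polygon>` with points (Y-flipped): 44.49,6.91 49.99,168.88 94.46,38.66 145.36,94.79.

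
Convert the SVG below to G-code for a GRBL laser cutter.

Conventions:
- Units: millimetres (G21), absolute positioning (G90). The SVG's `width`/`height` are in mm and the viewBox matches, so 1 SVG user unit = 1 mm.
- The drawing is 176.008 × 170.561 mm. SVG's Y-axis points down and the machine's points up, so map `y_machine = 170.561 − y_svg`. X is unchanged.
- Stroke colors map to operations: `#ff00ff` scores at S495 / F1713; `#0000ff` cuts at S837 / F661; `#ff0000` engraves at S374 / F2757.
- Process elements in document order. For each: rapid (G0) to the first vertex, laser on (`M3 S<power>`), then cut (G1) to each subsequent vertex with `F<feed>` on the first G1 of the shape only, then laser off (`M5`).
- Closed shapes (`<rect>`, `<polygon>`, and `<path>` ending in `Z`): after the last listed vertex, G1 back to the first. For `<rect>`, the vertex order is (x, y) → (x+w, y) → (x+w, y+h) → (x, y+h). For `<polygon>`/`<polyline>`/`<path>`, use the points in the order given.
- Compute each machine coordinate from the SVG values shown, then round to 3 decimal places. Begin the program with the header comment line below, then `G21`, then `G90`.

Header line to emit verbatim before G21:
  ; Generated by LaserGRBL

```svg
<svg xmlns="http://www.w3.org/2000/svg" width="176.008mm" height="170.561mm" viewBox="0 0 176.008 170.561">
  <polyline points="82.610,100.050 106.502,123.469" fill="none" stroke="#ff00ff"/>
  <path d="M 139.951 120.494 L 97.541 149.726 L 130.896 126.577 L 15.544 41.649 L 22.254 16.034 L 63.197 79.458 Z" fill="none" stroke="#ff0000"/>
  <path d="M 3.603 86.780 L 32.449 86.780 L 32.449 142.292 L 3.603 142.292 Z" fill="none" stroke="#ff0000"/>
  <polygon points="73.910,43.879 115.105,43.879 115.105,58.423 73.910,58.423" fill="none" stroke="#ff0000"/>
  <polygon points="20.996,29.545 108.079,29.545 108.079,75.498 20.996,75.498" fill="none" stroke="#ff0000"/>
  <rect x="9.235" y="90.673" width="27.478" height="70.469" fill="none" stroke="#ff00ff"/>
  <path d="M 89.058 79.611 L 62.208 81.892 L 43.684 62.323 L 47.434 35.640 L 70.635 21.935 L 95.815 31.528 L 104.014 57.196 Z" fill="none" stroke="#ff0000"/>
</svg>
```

; Generated by LaserGRBL
G21
G90
G0 X82.610 Y70.511
M3 S495
G1 X106.502 Y47.092 F1713
M5
G0 X139.951 Y50.067
M3 S374
G1 X97.541 Y20.835 F2757
G1 X130.896 Y43.984
G1 X15.544 Y128.912
G1 X22.254 Y154.527
G1 X63.197 Y91.103
G1 X139.951 Y50.067
M5
G0 X3.603 Y83.781
M3 S374
G1 X32.449 Y83.781 F2757
G1 X32.449 Y28.269
G1 X3.603 Y28.269
G1 X3.603 Y83.781
M5
G0 X73.910 Y126.682
M3 S374
G1 X115.105 Y126.682 F2757
G1 X115.105 Y112.138
G1 X73.910 Y112.138
G1 X73.910 Y126.682
M5
G0 X20.996 Y141.016
M3 S374
G1 X108.079 Y141.016 F2757
G1 X108.079 Y95.063
G1 X20.996 Y95.063
G1 X20.996 Y141.016
M5
G0 X9.235 Y79.888
M3 S495
G1 X36.713 Y79.888 F1713
G1 X36.713 Y9.419
G1 X9.235 Y9.419
G1 X9.235 Y79.888
M5
G0 X89.058 Y90.950
M3 S374
G1 X62.208 Y88.669 F2757
G1 X43.684 Y108.238
G1 X47.434 Y134.921
G1 X70.635 Y148.626
G1 X95.815 Y139.033
G1 X104.014 Y113.365
G1 X89.058 Y90.950
M5

viewBox `0 0 176.008 170.561` with mm width/height → 1 unit = 1 mm. Flip: y_m = 170.561 − y_svg.

**Shape 1** — `<polyline>` line segment, stroke `#ff00ff` → score (S495, F1713). Machine vertices: (82.610,70.511) → (106.502,47.092). Open path.

**Shape 2** — `<path>` closed polygon, stroke `#ff0000` → engrave (S374, F2757). Machine vertices: (139.951,50.067) → (97.541,20.835) → (130.896,43.984) → (15.544,128.912) → (22.254,154.527) → (63.197,91.103) → (139.951,50.067). Closed: final G1 returns to the first vertex.

**Shape 3** — `<path>` rectangle, stroke `#ff0000` → engrave (S374, F2757). Machine vertices: (3.603,83.781) → (32.449,83.781) → (32.449,28.269) → (3.603,28.269) → (3.603,83.781). Closed: final G1 returns to the first vertex.

**Shape 4** — `<polygon>` rectangle, stroke `#ff0000` → engrave (S374, F2757). Machine vertices: (73.910,126.682) → (115.105,126.682) → (115.105,112.138) → (73.910,112.138) → (73.910,126.682). Closed: final G1 returns to the first vertex.

**Shape 5** — `<polygon>` rectangle, stroke `#ff0000` → engrave (S374, F2757). Machine vertices: (20.996,141.016) → (108.079,141.016) → (108.079,95.063) → (20.996,95.063) → (20.996,141.016). Closed: final G1 returns to the first vertex.

**Shape 6** — `<rect>` rectangle, stroke `#ff00ff` → score (S495, F1713). Machine vertices: (9.235,79.888) → (36.713,79.888) → (36.713,9.419) → (9.235,9.419) → (9.235,79.888). Closed: final G1 returns to the first vertex.

**Shape 7** — `<path>` regular polygon, stroke `#ff0000` → engrave (S374, F2757). Machine vertices: (89.058,90.950) → (62.208,88.669) → (43.684,108.238) → (47.434,134.921) → (70.635,148.626) → (95.815,139.033) → (104.014,113.365) → (89.058,90.950). Closed: final G1 returns to the first vertex.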